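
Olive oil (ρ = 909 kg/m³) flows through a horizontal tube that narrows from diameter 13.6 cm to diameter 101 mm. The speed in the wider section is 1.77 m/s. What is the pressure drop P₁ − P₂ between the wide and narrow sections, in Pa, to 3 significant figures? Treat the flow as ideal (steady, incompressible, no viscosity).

Continuity gives A₁v₁ = A₂v₂, so v₂ = (145 cm²)/(80.1 cm²) × 1.77 m/s = 3.21 m/s.
Bernoulli (h₁ = h₂): P₁ − P₂ = ½ρ(v₂² − v₁²).
P₁ − P₂ = ½·909·(3.21² − 1.77²) = ½·909·7.17 = 3260 Pa.

ΔP ≈ 3260 Pa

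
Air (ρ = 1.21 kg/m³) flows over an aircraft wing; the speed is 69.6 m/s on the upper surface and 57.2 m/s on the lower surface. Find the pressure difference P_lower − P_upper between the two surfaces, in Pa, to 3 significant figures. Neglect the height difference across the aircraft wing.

ΔP ≈ 951 Pa

The pressure is lower where the speed is higher: ΔP = ½ρ(v_up² − v_low²).
ΔP = ½·1.21·(69.6² − 57.2²) = 951 Pa.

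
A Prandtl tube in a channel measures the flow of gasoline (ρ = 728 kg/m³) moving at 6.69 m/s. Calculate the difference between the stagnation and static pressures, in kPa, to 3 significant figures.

Bernoulli between the free stream and the stagnation point: ½ρv² = P_stag − P_static.
ΔP = ½·728·6.69² = 16300 Pa.

16.3 kPa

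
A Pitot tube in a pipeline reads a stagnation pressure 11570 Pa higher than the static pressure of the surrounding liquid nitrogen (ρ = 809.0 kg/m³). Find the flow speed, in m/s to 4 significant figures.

v ≈ 5.348 m/s

At the stagnation point the flow is brought to rest, so Bernoulli gives P_stag − P_static = ½ρv².
v = √(2ΔP/ρ) = √(2·11570/809.0) = 5.348 m/s.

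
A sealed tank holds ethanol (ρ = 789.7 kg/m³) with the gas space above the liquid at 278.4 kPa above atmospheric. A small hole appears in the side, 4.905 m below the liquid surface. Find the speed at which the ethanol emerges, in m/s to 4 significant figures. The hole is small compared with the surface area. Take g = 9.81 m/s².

Take point 1 at the surface (v₁ ≈ 0) and point 2 at the hole (at atmospheric pressure). Bernoulli: P₁ + ρg h = P_atm + ½ρv₂².
With P₁ − P_atm = 278400 Pa, v₂ = √(2gh + 2ΔP/ρ) = √(2·9.81·4.905 + 2·278400/789.7) = 28.31 m/s.

v = 28.31 m/s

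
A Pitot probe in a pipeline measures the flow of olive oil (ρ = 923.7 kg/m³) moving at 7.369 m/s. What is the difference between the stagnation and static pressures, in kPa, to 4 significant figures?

At the stagnation point the flow is brought to rest, so Bernoulli gives P_stag − P_static = ½ρv².
ΔP = ½·923.7·7.369² = 25080 Pa.

ΔP ≈ 25.08 kPa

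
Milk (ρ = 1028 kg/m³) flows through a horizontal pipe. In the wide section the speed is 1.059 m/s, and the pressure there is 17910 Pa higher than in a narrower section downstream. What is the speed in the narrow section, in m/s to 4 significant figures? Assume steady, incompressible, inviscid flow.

With h₁ = h₂, rearranging Bernoulli gives v₂ = √(v₁² + 2ΔP/ρ).
v₂ = √(1.059² + 2·17910/1028) = √(1.121 + 34.84) = 5.997 m/s.

v₂ ≈ 5.997 m/s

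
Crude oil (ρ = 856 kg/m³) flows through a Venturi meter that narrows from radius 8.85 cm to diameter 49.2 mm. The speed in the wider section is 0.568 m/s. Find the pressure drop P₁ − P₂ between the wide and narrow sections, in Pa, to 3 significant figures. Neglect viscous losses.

ΔP ≈ 23000 Pa

Mass conservation (A₁v₁ = A₂v₂) gives v₂ = 0.568 × 246/19.0 = 7.35 m/s.
The pipe is horizontal, so Bernoulli reduces to P₁ + ½ρv₁² = P₂ + ½ρv₂².
P₁ − P₂ = ½·856·(7.35² − 0.568²) = ½·856·53.7 = 23000 Pa.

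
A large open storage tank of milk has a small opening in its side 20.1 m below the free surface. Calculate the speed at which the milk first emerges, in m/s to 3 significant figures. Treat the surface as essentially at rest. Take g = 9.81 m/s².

Bernoulli from surface to hole (P equal, v_surface ≈ 0): v = √(2gh) = √(2×9.81×20.1) = 19.9 m/s.

v ≈ 19.9 m/s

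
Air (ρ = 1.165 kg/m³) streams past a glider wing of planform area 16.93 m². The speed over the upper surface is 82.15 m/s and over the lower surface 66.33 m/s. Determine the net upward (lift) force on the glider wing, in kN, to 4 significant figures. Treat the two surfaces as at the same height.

The faster flow above has the lower pressure; Bernoulli (same height) gives ΔP = ½ρ(v_up² − v_low²).
ΔP = ½·1.165·(82.15² − 66.33²) = 1368 Pa.
Lift = ΔP · A = 1368 × 16.93 = 23160 N.

F ≈ 23.16 kN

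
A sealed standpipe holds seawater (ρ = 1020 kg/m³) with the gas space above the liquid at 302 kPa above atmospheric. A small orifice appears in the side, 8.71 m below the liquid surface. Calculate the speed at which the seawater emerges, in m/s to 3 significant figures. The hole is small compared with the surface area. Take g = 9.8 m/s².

v ≈ 27.6 m/s

Take point 1 at the surface (v₁ ≈ 0) and point 2 at the hole (at atmospheric pressure). Bernoulli: P₁ + ρg h = P_atm + ½ρv₂².
With P₁ − P_atm = 302000 Pa, v₂ = √(2gh + 2ΔP/ρ) = √(2·9.8·8.71 + 2·302000/1020) = 27.6 m/s.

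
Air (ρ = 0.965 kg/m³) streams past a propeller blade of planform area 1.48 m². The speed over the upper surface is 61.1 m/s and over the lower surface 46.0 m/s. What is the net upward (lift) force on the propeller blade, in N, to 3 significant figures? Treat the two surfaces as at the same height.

1150 N

From P + ½ρv² = const at equal height, P_low − P_up = ½ρ(v_up² − v_low²).
ΔP = ½·0.965·(61.1² − 46.0²) = 780 Pa.
Lift = ΔP · A = 780 × 1.48 = 1150 N.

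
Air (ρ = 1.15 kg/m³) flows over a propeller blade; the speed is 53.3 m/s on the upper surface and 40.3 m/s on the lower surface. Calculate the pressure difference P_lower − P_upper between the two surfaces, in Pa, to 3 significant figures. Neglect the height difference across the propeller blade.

With negligible Δh, P + ½ρv² is constant, so P_low − P_up = ½ρ(v_up² − v_low²).
ΔP = ½·1.15·(53.3² − 40.3²) = 700 Pa.

ΔP = 700 Pa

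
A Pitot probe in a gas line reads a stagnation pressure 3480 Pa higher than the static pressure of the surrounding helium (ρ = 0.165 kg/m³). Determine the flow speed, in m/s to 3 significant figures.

Bernoulli between the free stream and the stagnation point: ½ρv² = P_stag − P_static.
v = √(2ΔP/ρ) = √(2·3480/0.165) = 205 m/s.

205 m/s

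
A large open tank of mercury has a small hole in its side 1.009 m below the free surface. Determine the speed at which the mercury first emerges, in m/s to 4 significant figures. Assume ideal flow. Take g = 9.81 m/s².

v ≈ 4.449 m/s

Torricelli's result v = √(2gh) gives v = √(2·9.81·1.009) = 4.449 m/s.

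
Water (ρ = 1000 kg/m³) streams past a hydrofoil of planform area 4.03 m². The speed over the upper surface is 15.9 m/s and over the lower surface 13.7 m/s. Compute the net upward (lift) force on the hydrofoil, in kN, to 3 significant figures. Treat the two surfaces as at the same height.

With equal heights on the two surfaces, Bernoulli gives P_lower − P_upper = ½ρ(v_upper² − v_lower²).
ΔP = ½·1000·(15.9² − 13.7²) = 32600 Pa.
Lift = ΔP · A = 32600 × 4.03 = 131000 N.

F ≈ 131 kN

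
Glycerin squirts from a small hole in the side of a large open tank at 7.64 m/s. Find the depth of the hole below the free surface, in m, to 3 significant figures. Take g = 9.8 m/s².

h = 2.98 m

For a small hole in a large open tank, ½v² = gh, giving h = v²/(2g).
h = 7.64²/(2·9.8) = 58.4/19.60 = 2.98 m.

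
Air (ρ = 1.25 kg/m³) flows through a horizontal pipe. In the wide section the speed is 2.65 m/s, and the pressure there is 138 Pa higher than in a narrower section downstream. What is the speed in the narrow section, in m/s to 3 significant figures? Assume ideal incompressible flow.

15.1 m/s

With h₁ = h₂, rearranging Bernoulli gives v₂ = √(v₁² + 2ΔP/ρ).
v₂ = √(2.65² + 2·138/1.25) = √(7.02 + 221) = 15.1 m/s.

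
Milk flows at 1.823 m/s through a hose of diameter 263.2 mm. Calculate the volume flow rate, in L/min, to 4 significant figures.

Q = A·v = 0.05441 m² × 1.823 m/s = 0.09919 m³/s.
Converting: 0.09919 m³/s × 60000 = 5951 L/min.

5951 L/min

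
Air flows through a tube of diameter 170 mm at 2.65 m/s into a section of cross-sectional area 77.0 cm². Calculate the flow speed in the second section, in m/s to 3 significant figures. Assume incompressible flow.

7.81 m/s

The volume flow rate is constant, so v₂ = (A₁/A₂)v₁ = (227/77.0)·2.65 = 7.81 m/s.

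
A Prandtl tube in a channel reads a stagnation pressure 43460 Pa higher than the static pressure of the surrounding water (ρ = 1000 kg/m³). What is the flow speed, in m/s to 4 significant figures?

At the stagnation point the flow is brought to rest, so Bernoulli gives P_stag − P_static = ½ρv².
v = √(2ΔP/ρ) = √(2·43460/1000) = 9.323 m/s.

v = 9.323 m/s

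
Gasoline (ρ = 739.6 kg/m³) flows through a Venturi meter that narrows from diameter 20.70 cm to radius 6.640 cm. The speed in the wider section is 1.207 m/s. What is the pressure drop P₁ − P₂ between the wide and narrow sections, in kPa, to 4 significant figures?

2.642 kPa

The volume flow rate is constant, so v₂ = (A₁/A₂)v₁ = (336.5/138.5)·1.207 = 2.933 m/s.
Along the horizontal streamline, P + ½ρv² is constant.
P₁ − P₂ = ½·739.6·(2.933² − 1.207²) = ½·739.6·7.143 = 2642 Pa.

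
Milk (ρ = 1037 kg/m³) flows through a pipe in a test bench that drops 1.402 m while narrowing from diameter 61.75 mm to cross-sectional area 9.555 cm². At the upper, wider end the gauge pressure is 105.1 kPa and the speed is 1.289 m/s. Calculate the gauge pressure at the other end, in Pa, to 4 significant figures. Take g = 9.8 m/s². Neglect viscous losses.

P₂ ≈ 111700 Pa

Mass conservation (A₁v₁ = A₂v₂) gives v₂ = 1.289 × 29.95/9.555 = 4.040 m/s.
Energy conservation along the streamline gives P₂ = P₁ − ½ρ(v₂² − v₁²) − ρg(h₂ − h₁).
P₂ = 105100 + ½·1037·(1.289² − 4.040²) − 1037·9.8·(−1.402) = 105100 + (-7601) − (-14250) = 111700 Pa.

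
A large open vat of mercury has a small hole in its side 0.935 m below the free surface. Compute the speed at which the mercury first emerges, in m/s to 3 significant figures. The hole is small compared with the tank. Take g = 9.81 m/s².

v ≈ 4.28 m/s

Bernoulli from surface to hole (P equal, v_surface ≈ 0): v = √(2gh) = √(2×9.81×0.935) = 4.28 m/s.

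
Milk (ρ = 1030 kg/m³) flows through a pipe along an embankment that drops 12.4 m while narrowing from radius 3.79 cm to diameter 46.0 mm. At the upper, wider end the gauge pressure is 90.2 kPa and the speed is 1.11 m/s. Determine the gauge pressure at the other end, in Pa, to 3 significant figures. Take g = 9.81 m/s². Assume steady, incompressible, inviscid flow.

P₂ ≈ 211000 Pa

The volume flow rate is constant, so v₂ = (A₁/A₂)v₁ = (45.1/16.6)·1.11 = 3.01 m/s.
Energy conservation along the streamline gives P₂ = P₁ − ½ρ(v₂² − v₁²) − ρg(h₂ − h₁).
P₂ = 90200 + ½·1030·(1.11² − 3.01²) − 1030·9.81·(−12.4) = 90200 + (-4040) − (-125000) = 211000 Pa.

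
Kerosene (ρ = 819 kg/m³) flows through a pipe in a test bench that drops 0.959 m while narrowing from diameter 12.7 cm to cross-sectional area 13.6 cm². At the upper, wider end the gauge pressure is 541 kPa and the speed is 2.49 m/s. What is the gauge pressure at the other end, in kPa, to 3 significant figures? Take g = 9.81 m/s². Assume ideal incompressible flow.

331 kPa

By continuity, v₂ = v₁·A₁/A₂ = 2.49·(127/13.6) = 23.2 m/s.
Applying Bernoulli between the two ends and solving for P₂: P₂ = P₁ + ½ρ(v₁² − v₂²) − ρgΔh.
P₂ = 541000 + ½·819·(2.49² − 23.2²) − 819·9.81·(−0.959) = 541000 + (-218000) − (-7700) = 331000 Pa.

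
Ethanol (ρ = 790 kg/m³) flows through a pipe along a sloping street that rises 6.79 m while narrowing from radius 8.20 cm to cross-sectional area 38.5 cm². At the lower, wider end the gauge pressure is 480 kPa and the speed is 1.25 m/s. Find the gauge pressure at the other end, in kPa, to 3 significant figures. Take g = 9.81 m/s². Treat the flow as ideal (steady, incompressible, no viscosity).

Mass conservation (A₁v₁ = A₂v₂) gives v₂ = 1.25 × 211/38.5 = 6.86 m/s.
Applying Bernoulli between the two ends and solving for P₂: P₂ = P₁ + ½ρ(v₁² − v₂²) − ρgΔh.
P₂ = 480000 + ½·790·(1.25² − 6.86²) − 790·9.81·(+6.79) = 480000 + (-18000) − (52600) = 409000 Pa.

P₂ ≈ 409 kPa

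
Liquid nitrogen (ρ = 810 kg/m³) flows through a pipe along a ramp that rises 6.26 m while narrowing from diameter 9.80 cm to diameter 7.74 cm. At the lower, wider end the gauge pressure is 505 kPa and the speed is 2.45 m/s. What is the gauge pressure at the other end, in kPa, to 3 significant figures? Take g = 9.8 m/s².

P₂ ≈ 451 kPa

The volume flow rate is constant, so v₂ = (A₁/A₂)v₁ = (75.4/47.1)·2.45 = 3.93 m/s.
Applying Bernoulli between the two ends and solving for P₂: P₂ = P₁ + ½ρ(v₁² − v₂²) − ρgΔh.
P₂ = 505000 + ½·810·(2.45² − 3.93²) − 810·9.8·(+6.26) = 505000 + (-3820) − (49700) = 451000 Pa.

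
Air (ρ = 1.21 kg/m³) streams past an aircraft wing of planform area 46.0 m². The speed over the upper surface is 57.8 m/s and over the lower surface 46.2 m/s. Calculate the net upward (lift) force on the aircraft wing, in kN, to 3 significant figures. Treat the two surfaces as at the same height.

With equal heights on the two surfaces, Bernoulli gives P_lower − P_upper = ½ρ(v_upper² − v_lower²).
ΔP = ½·1.21·(57.8² − 46.2²) = 730 Pa.
Lift = ΔP · A = 730 × 46.0 = 33600 N.

F ≈ 33.6 kN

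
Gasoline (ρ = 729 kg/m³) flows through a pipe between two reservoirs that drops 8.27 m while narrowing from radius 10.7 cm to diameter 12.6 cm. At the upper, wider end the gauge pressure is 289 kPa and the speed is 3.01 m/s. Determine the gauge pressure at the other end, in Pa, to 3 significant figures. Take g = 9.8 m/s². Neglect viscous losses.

P₂ = 324000 Pa

Continuity gives A₁v₁ = A₂v₂, so v₂ = (360 cm²)/(125 cm²) × 3.01 m/s = 8.68 m/s.
Energy conservation along the streamline gives P₂ = P₁ − ½ρ(v₂² − v₁²) − ρg(h₂ − h₁).
P₂ = 289000 + ½·729·(3.01² − 8.68²) − 729·9.8·(−8.27) = 289000 + (-24200) − (-59100) = 324000 Pa.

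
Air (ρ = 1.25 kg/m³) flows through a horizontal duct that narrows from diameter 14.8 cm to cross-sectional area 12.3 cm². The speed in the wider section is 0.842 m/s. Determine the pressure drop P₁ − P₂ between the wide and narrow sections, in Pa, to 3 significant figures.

86.2 Pa

The volume flow rate is constant, so v₂ = (A₁/A₂)v₁ = (172/12.3)·0.842 = 11.8 m/s.
The pipe is horizontal, so Bernoulli reduces to P₁ + ½ρv₁² = P₂ + ½ρv₂².
P₁ − P₂ = ½·1.25·(11.8² − 0.842²) = ½·1.25·138 = 86.2 Pa.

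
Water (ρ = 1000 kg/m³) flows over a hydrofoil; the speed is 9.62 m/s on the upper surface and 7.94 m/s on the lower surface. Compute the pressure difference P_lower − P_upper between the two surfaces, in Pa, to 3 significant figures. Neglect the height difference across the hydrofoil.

With negligible Δh, P + ½ρv² is constant, so P_low − P_up = ½ρ(v_up² − v_low²).
ΔP = ½·1000·(9.62² − 7.94²) = 14800 Pa.

14800 Pa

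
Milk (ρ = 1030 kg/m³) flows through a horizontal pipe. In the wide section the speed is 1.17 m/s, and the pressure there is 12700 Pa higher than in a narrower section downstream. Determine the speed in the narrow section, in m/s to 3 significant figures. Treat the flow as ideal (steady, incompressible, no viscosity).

5.10 m/s

Along the level pipe P + ½ρv² is conserved, hence v₂² = v₁² + 2(P₁ − P₂)/ρ.
v₂ = √(1.17² + 2·12700/1030) = √(1.37 + 24.7) = 5.10 m/s.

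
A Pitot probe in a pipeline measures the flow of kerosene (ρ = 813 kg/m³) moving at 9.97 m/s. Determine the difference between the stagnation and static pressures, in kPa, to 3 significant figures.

ΔP ≈ 40.4 kPa

The dynamic pressure equals the rise in static pressure at the stagnation point: ΔP = ½ρv².
ΔP = ½·813·9.97² = 40400 Pa.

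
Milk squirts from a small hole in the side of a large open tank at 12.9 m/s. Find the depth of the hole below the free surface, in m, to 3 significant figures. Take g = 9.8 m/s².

h ≈ 8.49 m

For a small hole in a large open tank, ½v² = gh, giving h = v²/(2g).
h = 12.9²/(2·9.8) = 166/19.60 = 8.49 m.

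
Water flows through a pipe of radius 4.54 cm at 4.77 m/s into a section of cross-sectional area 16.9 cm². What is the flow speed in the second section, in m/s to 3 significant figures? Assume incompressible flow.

v₂ ≈ 18.3 m/s

By continuity, v₂ = v₁·A₁/A₂ = 4.77·(64.8/16.9) = 18.3 m/s.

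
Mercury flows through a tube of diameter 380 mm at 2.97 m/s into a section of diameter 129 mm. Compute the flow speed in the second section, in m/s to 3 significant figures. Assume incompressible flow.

By continuity, v₂ = v₁·A₁/A₂ = 2.97·(1130/131) = 25.8 m/s.

v₂ ≈ 25.8 m/s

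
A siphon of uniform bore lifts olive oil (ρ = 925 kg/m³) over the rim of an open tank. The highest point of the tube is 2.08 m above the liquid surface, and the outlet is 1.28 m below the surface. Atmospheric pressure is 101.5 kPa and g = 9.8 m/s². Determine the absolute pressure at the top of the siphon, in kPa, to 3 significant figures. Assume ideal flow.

The outlet speed comes from Torricelli: v = √(2g·1.28) = 5.01 m/s.
The bore is uniform, so the speed at the crest is the same v. Bernoulli surface→crest: P_atm = P_top + ½ρv² + ρg·h_top.
P_top = 101500 − ½·925·5.01² − 925·9.8·2.08 = 71000 Pa.

P_top ≈ 71.0 kPa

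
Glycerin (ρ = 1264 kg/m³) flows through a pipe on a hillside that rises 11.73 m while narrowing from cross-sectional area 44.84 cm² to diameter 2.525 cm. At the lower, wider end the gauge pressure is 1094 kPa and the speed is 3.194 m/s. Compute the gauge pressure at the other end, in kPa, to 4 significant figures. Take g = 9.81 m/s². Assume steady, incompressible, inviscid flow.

By continuity, v₂ = v₁·A₁/A₂ = 3.194·(44.84/5.007) = 28.60 m/s.
Bernoulli: P₁ + ½ρv₁² + ρg h₁ = P₂ + ½ρv₂² + ρg h₂, so P₂ = P₁ + ½ρ(v₁² − v₂²) − ρg(h₂ − h₁).
P₂ = 1094000 + ½·1264·(3.194² − 28.60²) − 1264·9.81·(+11.73) = 1094000 + (-510600) − (145500) = 438000 Pa.

P₂ = 438.0 kPa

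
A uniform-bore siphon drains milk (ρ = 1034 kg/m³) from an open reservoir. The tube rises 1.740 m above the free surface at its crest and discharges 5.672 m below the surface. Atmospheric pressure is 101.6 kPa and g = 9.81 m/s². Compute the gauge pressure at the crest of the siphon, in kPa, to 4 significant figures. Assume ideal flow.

P_gauge ≈ -75.18 kPa

From the surface to the outlet (both open to atmosphere, surface at rest): v = √(2g·h_out) = √(2·9.81·5.672) = 10.55 m/s.
Continuity keeps v the same throughout the tube; from surface to crest, P_atm + 0 = P_top + ½ρv² + ρg·h_top.
P_top = 101600 − ½·1034·10.55² − 1034·9.81·1.740 = 26420 Pa. So P_gauge = P_top − P_atm = -75180 Pa.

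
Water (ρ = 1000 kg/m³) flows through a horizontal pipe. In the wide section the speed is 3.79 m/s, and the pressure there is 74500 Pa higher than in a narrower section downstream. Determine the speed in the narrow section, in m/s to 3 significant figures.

Horizontal Bernoulli: P₁ + ½ρv₁² = P₂ + ½ρv₂², so v₂² = v₁² + 2(P₁ − P₂)/ρ.
v₂ = √(3.79² + 2·74500/1000) = √(14.4 + 149) = 12.8 m/s.

v₂ ≈ 12.8 m/s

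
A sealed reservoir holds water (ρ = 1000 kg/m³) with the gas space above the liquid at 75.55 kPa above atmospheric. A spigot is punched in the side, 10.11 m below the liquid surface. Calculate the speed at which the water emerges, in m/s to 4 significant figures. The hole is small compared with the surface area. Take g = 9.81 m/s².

18.69 m/s

Take point 1 at the surface (v₁ ≈ 0) and point 2 at the hole (at atmospheric pressure). Bernoulli: P₁ + ρg h = P_atm + ½ρv₂².
With P₁ − P_atm = 75550 Pa, v₂ = √(2gh + 2ΔP/ρ) = √(2·9.81·10.11 + 2·75550/1000) = 18.69 m/s.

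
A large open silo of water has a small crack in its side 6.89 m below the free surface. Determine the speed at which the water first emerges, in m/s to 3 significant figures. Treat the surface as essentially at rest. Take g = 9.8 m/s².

The surface is effectively still and both ends are open, so ½v² = gh and v = √(2·9.8·6.89) = 11.6 m/s.

v ≈ 11.6 m/s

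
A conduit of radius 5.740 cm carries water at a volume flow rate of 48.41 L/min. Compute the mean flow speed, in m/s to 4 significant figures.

v = 0.07795 m/s

Q = 48.41 L/min = 0.0008068 m³/s.
v = Q/A = 0.0008068 / 0.01035 = 0.07795 m/s.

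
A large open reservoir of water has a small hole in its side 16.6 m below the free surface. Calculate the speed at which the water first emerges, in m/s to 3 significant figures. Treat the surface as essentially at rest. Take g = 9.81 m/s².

v = 18.0 m/s

Bernoulli from surface to hole (P equal, v_surface ≈ 0): v = √(2gh) = √(2×9.81×16.6) = 18.0 m/s.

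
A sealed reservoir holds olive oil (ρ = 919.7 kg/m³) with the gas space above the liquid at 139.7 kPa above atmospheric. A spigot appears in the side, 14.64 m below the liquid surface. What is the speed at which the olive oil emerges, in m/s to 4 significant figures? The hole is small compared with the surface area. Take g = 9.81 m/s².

24.31 m/s

Take point 1 at the surface (v₁ ≈ 0) and point 2 at the hole (at atmospheric pressure). Bernoulli: P₁ + ρg h = P_atm + ½ρv₂².
With P₁ − P_atm = 139700 Pa, v₂ = √(2gh + 2ΔP/ρ) = √(2·9.81·14.64 + 2·139700/919.7) = 24.31 m/s.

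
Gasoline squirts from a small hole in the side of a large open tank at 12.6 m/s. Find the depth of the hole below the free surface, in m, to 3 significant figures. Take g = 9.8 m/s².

h = 8.10 m

Torricelli: v = √(2gh), so h = v²/(2g).
h = 12.6²/(2·9.8) = 159/19.60 = 8.10 m.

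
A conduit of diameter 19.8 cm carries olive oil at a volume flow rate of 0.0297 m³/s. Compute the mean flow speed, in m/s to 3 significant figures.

Q = 0.0297 m³/s = 0.0297 m³/s.
v = Q/A = 0.0297 / 0.0308 = 0.965 m/s.

0.965 m/s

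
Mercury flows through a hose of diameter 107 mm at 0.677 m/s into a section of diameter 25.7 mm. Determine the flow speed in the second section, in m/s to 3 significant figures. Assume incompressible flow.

The volume flow rate is constant, so v₂ = (A₁/A₂)v₁ = (89.9/5.19)·0.677 = 11.7 m/s.

v₂ ≈ 11.7 m/s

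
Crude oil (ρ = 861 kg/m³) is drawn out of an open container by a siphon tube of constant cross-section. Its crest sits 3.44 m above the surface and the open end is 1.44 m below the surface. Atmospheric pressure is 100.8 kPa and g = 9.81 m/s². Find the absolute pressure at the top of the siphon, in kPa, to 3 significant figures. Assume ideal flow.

Bernoulli surface→outlet gives ½v² = g·h_out, so v = √(2·9.81·1.44) = 5.32 m/s.
The bore is uniform, so the speed at the crest is the same v. Bernoulli surface→crest: P_atm = P_top + ½ρv² + ρg·h_top.
P_top = 100800 − ½·861·5.32² − 861·9.81·3.44 = 59600 Pa.

59.6 kPa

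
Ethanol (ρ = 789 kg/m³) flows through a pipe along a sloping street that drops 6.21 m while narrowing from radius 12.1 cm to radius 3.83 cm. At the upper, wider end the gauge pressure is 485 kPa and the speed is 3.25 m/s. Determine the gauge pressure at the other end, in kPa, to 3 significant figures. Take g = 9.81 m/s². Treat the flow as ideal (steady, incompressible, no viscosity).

P₂ = 122 kPa

Mass conservation (A₁v₁ = A₂v₂) gives v₂ = 3.25 × 460/46.1 = 32.4 m/s.
Bernoulli: P₁ + ½ρv₁² + ρg h₁ = P₂ + ½ρv₂² + ρg h₂, so P₂ = P₁ + ½ρ(v₁² − v₂²) − ρg(h₂ − h₁).
P₂ = 485000 + ½·789·(3.25² − 32.4²) − 789·9.81·(−6.21) = 485000 + (-411000) − (-48100) = 122000 Pa.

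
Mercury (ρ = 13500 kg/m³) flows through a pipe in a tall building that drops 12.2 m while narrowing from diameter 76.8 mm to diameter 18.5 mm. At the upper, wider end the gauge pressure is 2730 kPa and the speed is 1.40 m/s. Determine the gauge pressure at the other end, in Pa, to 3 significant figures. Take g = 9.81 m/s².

430000 Pa

Mass conservation (A₁v₁ = A₂v₂) gives v₂ = 1.40 × 46.3/2.69 = 24.1 m/s.
Energy conservation along the streamline gives P₂ = P₁ − ½ρ(v₂² − v₁²) − ρg(h₂ − h₁).
P₂ = 2730000 + ½·13500·(1.40² − 24.1²) − 13500·9.81·(−12.2) = 2730000 + (-3920000) − (-1620000) = 430000 Pa.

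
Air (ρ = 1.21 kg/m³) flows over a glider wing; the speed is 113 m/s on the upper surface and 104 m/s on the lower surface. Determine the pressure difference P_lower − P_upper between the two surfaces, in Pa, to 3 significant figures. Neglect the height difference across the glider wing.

The pressure is lower where the speed is higher: ΔP = ½ρ(v_up² − v_low²).
ΔP = ½·1.21·(113² − 104²) = 1180 Pa.

ΔP = 1180 Pa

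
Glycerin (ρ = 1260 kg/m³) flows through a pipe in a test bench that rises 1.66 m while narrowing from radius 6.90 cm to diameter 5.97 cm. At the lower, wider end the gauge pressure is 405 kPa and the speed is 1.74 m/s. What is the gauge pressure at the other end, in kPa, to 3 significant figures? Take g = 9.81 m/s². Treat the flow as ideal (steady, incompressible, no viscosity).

By continuity, v₂ = v₁·A₁/A₂ = 1.74·(150/28.0) = 9.30 m/s.
Bernoulli: P₁ + ½ρv₁² + ρg h₁ = P₂ + ½ρv₂² + ρg h₂, so P₂ = P₁ + ½ρ(v₁² − v₂²) − ρg(h₂ − h₁).
P₂ = 405000 + ½·1260·(1.74² − 9.30²) − 1260·9.81·(+1.66) = 405000 + (-52600) − (20500) = 332000 Pa.

P₂ = 332 kPa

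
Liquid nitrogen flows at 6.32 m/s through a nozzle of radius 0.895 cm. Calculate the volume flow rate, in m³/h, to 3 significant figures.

Q ≈ 5.73 m³/h

Q = A·v = 0.000252 m² × 6.32 m/s = 0.00159 m³/s.
Converting: 0.00159 m³/s × 3600 = 5.73 m³/h.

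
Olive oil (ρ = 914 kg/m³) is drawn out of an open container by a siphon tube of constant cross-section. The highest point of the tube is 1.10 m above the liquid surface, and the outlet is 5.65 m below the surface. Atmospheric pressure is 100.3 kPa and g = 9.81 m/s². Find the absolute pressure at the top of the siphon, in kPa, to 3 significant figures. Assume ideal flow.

From the surface to the outlet (both open to atmosphere, surface at rest): v = √(2g·h_out) = √(2·9.81·5.65) = 10.5 m/s.
Continuity keeps v the same throughout the tube; from surface to crest, P_atm + 0 = P_top + ½ρv² + ρg·h_top.
P_top = 100300 − ½·914·10.5² − 914·9.81·1.10 = 39800 Pa.

39.8 kPa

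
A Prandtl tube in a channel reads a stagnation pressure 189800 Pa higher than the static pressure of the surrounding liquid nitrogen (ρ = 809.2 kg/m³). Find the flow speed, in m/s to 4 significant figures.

At the stagnation point the flow is brought to rest, so Bernoulli gives P_stag − P_static = ½ρv².
v = √(2ΔP/ρ) = √(2·189800/809.2) = 21.66 m/s.

v ≈ 21.66 m/s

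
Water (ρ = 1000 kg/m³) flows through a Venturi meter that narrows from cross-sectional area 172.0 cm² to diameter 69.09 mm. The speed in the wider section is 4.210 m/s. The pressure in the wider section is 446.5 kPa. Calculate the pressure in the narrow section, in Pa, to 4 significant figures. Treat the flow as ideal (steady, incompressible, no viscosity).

Continuity gives A₁v₁ = A₂v₂, so v₂ = (172.0 cm²)/(37.49 cm²) × 4.210 m/s = 19.31 m/s.
The pipe is horizontal, so Bernoulli reduces to P₁ + ½ρv₁² = P₂ + ½ρv₂².
P₂ = P₁ − ½ρ(v₂² − v₁²) = 446500 − ½·1000·(19.31² − 4.210²) = 446500 − 177700 = 268800 Pa.

P₂ = 268800 Pa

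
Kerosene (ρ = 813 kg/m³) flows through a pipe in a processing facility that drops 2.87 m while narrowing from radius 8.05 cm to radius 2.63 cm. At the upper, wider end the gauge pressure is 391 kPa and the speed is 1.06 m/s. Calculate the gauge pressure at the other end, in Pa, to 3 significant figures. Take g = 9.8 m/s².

P₂ ≈ 374000 Pa

By continuity, v₂ = v₁·A₁/A₂ = 1.06·(204/21.7) = 9.93 m/s.
Applying Bernoulli between the two ends and solving for P₂: P₂ = P₁ + ½ρ(v₁² − v₂²) − ρgΔh.
P₂ = 391000 + ½·813·(1.06² − 9.93²) − 813·9.8·(−2.87) = 391000 + (-39600) − (-22900) = 374000 Pa.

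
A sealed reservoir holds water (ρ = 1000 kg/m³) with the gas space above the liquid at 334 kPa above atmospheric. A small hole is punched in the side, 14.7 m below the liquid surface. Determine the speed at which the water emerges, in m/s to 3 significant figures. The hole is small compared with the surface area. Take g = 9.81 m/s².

30.9 m/s

Take point 1 at the surface (v₁ ≈ 0) and point 2 at the hole (at atmospheric pressure). Bernoulli: P₁ + ρg h = P_atm + ½ρv₂².
With P₁ − P_atm = 334000 Pa, v₂ = √(2gh + 2ΔP/ρ) = √(2·9.81·14.7 + 2·334000/1000) = 30.9 m/s.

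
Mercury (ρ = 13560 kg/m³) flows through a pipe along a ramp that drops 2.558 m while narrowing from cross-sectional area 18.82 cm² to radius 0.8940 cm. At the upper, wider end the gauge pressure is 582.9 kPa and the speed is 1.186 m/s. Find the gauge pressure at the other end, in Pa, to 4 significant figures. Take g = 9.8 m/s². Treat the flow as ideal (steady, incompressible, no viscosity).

396600 Pa

The volume flow rate is constant, so v₂ = (A₁/A₂)v₁ = (18.82/2.511)·1.186 = 8.890 m/s.
Applying Bernoulli between the two ends and solving for P₂: P₂ = P₁ + ½ρ(v₁² − v₂²) − ρgΔh.
P₂ = 582900 + ½·13560·(1.186² − 8.890²) − 13560·9.8·(−2.558) = 582900 + (-526200) − (-339900) = 396600 Pa.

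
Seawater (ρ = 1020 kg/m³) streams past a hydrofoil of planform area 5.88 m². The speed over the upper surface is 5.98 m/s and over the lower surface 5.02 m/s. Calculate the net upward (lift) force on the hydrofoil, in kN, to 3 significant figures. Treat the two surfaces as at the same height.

F ≈ 31.7 kN

The faster flow above has the lower pressure; Bernoulli (same height) gives ΔP = ½ρ(v_up² − v_low²).
ΔP = ½·1020·(5.98² − 5.02²) = 5390 Pa.
Lift = ΔP · A = 5390 × 5.88 = 31700 N.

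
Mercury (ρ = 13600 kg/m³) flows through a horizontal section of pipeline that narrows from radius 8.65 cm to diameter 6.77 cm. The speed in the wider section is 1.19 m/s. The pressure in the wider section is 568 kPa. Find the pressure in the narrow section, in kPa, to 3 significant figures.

P₂ ≈ 167 kPa

Mass conservation (A₁v₁ = A₂v₂) gives v₂ = 1.19 × 235/36.0 = 7.77 m/s.
The pipe is horizontal, so Bernoulli reduces to P₁ + ½ρv₁² = P₂ + ½ρv₂².
P₂ = P₁ − ½ρ(v₂² − v₁²) = 568000 − ½·13600·(7.77² − 1.19²) = 568000 − 401000 = 167000 Pa.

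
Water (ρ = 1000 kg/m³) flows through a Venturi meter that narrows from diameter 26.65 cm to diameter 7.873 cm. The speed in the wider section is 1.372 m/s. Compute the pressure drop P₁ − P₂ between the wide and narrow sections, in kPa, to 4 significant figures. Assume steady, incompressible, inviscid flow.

Mass conservation (A₁v₁ = A₂v₂) gives v₂ = 1.372 × 557.8/48.68 = 15.72 m/s.
Along the horizontal streamline, P + ½ρv² is constant.
P₁ − P₂ = ½·1000·(15.72² − 1.372²) = ½·1000·245.3 = 122600 Pa.

ΔP ≈ 122.6 kPa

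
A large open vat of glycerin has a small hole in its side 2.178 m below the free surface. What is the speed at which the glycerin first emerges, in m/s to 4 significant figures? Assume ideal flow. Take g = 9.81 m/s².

Torricelli's result v = √(2gh) gives v = √(2·9.81·2.178) = 6.537 m/s.

v = 6.537 m/s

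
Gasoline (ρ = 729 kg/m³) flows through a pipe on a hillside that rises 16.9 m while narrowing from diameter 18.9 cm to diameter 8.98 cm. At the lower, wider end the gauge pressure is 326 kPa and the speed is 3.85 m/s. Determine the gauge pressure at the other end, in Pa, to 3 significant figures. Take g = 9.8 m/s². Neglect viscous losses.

Continuity gives A₁v₁ = A₂v₂, so v₂ = (281 cm²)/(63.3 cm²) × 3.85 m/s = 17.1 m/s.
Applying Bernoulli between the two ends and solving for P₂: P₂ = P₁ + ½ρ(v₁² − v₂²) − ρgΔh.
P₂ = 326000 + ½·729·(3.85² − 17.1²) − 729·9.8·(+16.9) = 326000 + (-101000) − (121000) = 105000 Pa.

105000 Pa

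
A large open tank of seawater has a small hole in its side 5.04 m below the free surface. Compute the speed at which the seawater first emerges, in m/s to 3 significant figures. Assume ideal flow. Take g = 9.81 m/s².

The surface is effectively still and both ends are open, so ½v² = gh and v = √(2·9.81·5.04) = 9.94 m/s.

v ≈ 9.94 m/s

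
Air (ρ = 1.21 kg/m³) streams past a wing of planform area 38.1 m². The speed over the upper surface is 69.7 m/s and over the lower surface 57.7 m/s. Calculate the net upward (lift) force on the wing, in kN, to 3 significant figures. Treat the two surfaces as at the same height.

F = 35.2 kN

The faster flow above has the lower pressure; Bernoulli (same height) gives ΔP = ½ρ(v_up² − v_low²).
ΔP = ½·1.21·(69.7² − 57.7²) = 925 Pa.
Lift = ΔP · A = 925 × 38.1 = 35200 N.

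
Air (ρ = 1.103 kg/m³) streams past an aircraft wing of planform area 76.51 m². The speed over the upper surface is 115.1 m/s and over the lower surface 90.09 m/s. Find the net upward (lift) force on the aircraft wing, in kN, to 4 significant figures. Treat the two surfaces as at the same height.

F ≈ 216.5 kN

The faster flow above has the lower pressure; Bernoulli (same height) gives ΔP = ½ρ(v_up² − v_low²).
ΔP = ½·1.103·(115.1² − 90.09²) = 2830 Pa.
Lift = ΔP · A = 2830 × 76.51 = 216500 N.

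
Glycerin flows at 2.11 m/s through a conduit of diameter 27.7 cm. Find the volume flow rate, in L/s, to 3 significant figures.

Q = 127 L/s

Q = A·v = 0.0603 m² × 2.11 m/s = 0.127 m³/s.
Converting: 0.127 m³/s × 1000 = 127 L/s.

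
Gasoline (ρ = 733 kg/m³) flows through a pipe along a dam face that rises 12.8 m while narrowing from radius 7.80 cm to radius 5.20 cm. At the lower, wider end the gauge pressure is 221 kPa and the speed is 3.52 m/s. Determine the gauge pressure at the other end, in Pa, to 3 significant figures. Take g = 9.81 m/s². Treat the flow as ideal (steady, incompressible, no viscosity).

P₂ ≈ 111000 Pa

Continuity gives A₁v₁ = A₂v₂, so v₂ = (191 cm²)/(84.9 cm²) × 3.52 m/s = 7.92 m/s.
Applying Bernoulli between the two ends and solving for P₂: P₂ = P₁ + ½ρ(v₁² − v₂²) − ρgΔh.
P₂ = 221000 + ½·733·(3.52² − 7.92²) − 733·9.81·(+12.8) = 221000 + (-18400) − (92000) = 111000 Pa.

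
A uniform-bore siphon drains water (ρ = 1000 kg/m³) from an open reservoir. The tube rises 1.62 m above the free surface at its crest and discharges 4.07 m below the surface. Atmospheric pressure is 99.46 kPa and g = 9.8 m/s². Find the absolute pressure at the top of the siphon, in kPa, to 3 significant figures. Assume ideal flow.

P_top ≈ 43.7 kPa

Bernoulli surface→outlet gives ½v² = g·h_out, so v = √(2·9.8·4.07) = 8.93 m/s.
The bore is uniform, so the speed at the crest is the same v. Bernoulli surface→crest: P_atm = P_top + ½ρv² + ρg·h_top.
P_top = 99460 − ½·1000·8.93² − 1000·9.8·1.62 = 43700 Pa.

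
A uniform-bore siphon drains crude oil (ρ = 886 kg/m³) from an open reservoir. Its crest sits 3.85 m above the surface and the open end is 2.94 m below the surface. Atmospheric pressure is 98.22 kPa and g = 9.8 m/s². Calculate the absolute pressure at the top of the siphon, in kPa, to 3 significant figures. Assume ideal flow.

P_top ≈ 39.3 kPa

The outlet speed comes from Torricelli: v = √(2g·2.94) = 7.59 m/s.
Continuity keeps v the same throughout the tube; from surface to crest, P_atm + 0 = P_top + ½ρv² + ρg·h_top.
P_top = 98220 − ½·886·7.59² − 886·9.8·3.85 = 39300 Pa.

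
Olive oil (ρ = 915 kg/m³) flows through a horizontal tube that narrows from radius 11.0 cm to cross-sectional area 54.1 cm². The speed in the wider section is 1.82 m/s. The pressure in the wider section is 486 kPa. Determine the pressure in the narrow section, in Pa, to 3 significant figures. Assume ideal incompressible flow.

P₂ ≈ 413000 Pa

Continuity gives A₁v₁ = A₂v₂, so v₂ = (380 cm²)/(54.1 cm²) × 1.82 m/s = 12.8 m/s.
The pipe is horizontal, so Bernoulli reduces to P₁ + ½ρv₁² = P₂ + ½ρv₂².
P₂ = P₁ − ½ρ(v₂² − v₁²) = 486000 − ½·915·(12.8² − 1.82²) = 486000 − 73300 = 413000 Pa.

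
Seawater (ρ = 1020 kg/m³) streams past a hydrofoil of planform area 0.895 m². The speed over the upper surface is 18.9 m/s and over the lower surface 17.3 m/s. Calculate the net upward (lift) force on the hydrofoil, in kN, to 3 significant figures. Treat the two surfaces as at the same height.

F ≈ 26.4 kN

With equal heights on the two surfaces, Bernoulli gives P_lower − P_upper = ½ρ(v_upper² − v_lower²).
ΔP = ½·1020·(18.9² − 17.3²) = 29500 Pa.
Lift = ΔP · A = 29500 × 0.895 = 26400 N.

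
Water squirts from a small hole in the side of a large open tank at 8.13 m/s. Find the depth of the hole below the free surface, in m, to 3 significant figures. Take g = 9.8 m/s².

h ≈ 3.37 m

Torricelli: v = √(2gh), so h = v²/(2g).
h = 8.13²/(2·9.8) = 66.1/19.60 = 3.37 m.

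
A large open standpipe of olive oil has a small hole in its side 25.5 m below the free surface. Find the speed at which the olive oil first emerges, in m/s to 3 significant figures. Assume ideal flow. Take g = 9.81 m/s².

22.4 m/s

Bernoulli from surface to hole (P equal, v_surface ≈ 0): v = √(2gh) = √(2×9.81×25.5) = 22.4 m/s.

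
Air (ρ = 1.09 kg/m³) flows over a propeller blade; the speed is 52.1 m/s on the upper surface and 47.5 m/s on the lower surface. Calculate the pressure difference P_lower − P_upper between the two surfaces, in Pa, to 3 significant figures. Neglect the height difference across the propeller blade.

The pressure is lower where the speed is higher: ΔP = ½ρ(v_up² − v_low²).
ΔP = ½·1.09·(52.1² − 47.5²) = 250 Pa.

ΔP = 250 Pa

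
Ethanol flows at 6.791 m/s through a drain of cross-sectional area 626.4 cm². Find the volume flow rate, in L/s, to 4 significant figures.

Q = A·v = 0.06264 m² × 6.791 m/s = 0.4254 m³/s.
Converting: 0.4254 m³/s × 1000 = 425.4 L/s.

Q ≈ 425.4 L/s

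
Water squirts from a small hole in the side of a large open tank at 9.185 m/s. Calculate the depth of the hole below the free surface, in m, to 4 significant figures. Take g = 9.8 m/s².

For a small hole in a large open tank, ½v² = gh, giving h = v²/(2g).
h = 9.185²/(2·9.8) = 84.36/19.60 = 4.304 m.

h ≈ 4.304 m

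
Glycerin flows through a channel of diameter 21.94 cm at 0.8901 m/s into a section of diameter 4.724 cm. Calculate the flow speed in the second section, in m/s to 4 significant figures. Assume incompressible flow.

Continuity gives A₁v₁ = A₂v₂, so v₂ = (378.1 cm²)/(17.53 cm²) × 0.8901 m/s = 19.20 m/s.

v₂ ≈ 19.20 m/s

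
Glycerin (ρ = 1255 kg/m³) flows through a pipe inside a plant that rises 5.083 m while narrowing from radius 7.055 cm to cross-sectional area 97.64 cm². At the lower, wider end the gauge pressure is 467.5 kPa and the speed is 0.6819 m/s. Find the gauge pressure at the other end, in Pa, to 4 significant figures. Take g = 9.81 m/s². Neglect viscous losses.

Mass conservation (A₁v₁ = A₂v₂) gives v₂ = 0.6819 × 156.4/97.64 = 1.092 m/s.
Energy conservation along the streamline gives P₂ = P₁ − ½ρ(v₂² − v₁²) − ρg(h₂ − h₁).
P₂ = 467500 + ½·1255·(0.6819² − 1.092²) − 1255·9.81·(+5.083) = 467500 + (-456.5) − (62580) = 404500 Pa.

404500 Pa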